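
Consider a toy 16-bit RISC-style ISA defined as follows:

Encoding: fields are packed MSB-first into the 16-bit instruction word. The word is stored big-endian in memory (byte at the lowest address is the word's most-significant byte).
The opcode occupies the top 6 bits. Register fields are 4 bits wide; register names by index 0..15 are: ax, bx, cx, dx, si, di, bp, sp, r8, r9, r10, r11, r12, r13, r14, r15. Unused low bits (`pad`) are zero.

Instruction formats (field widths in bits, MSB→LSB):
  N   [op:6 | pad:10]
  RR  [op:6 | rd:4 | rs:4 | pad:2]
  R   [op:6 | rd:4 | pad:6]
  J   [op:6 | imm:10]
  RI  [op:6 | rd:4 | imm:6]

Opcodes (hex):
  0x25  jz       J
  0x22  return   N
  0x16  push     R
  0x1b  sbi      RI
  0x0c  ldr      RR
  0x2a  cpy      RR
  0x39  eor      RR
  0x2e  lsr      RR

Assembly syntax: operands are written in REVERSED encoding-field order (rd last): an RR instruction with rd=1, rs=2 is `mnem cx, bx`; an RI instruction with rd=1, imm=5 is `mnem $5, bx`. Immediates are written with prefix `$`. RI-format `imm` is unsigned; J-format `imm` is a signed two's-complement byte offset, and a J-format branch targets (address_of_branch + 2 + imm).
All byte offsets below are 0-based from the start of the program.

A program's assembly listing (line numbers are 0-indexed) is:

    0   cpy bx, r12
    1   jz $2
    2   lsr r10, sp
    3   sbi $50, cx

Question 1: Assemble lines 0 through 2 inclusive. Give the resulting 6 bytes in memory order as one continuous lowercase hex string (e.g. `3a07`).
ab049402b9e8

L0: cpy op=0x2a:6|rd=12:4|rs=1:4|pad=0:2 ⇒ 0xab04 ⇒ big ab 04
L1: jz op=0x25:6|imm=2:10 ⇒ 0x9402 ⇒ big 94 02
L2: lsr op=0x2e:6|rd=7:4|rs=10:4|pad=0:2 ⇒ 0xb9e8 ⇒ big b9 e8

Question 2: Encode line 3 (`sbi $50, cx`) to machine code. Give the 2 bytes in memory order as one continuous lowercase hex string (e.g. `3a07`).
L3: sbi op=0x1b:6|rd=2:4|imm=50:6 ⇒ 0x6cb2 ⇒ big 6c b2

6cb2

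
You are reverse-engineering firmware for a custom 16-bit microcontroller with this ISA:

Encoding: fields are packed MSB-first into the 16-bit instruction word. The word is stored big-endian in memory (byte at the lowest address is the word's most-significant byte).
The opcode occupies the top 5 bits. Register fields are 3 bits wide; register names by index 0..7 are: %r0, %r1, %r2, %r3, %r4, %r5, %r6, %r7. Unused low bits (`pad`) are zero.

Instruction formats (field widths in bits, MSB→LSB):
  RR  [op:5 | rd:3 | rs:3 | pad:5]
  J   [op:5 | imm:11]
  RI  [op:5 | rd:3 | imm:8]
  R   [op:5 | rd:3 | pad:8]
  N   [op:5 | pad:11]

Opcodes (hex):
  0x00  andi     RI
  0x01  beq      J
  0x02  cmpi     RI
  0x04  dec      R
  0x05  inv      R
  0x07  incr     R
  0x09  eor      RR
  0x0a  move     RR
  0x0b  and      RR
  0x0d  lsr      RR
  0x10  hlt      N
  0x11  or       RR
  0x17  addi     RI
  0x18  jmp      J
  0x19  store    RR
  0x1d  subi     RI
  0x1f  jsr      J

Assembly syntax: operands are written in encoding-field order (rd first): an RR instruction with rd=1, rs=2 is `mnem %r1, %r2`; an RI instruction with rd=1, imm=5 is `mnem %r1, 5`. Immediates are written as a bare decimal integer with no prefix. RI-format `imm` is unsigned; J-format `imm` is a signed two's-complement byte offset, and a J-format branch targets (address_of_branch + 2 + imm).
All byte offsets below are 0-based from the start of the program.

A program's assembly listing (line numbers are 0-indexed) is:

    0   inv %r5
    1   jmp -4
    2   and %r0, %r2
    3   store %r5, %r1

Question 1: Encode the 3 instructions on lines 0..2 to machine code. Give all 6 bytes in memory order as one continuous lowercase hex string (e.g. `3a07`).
2d00c7fc5840

0. inv fields op=0x5:5|rd=5:3|pad=0:8 → word 2d00h → 2d 00
1. jmp fields op=0x18:5|imm=-4:11 → word c7fch → c7 fc
2. and fields op=0xb:5|rd=0:3|rs=2:3|pad=0:5 → word 5840h → 58 40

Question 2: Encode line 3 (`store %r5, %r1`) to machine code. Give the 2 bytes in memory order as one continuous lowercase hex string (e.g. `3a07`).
line 3 (store): pack op=0x19:5|rd=5:3|rs=1:3|pad=0:5 = 0xcd20; big→ cd 20

cd20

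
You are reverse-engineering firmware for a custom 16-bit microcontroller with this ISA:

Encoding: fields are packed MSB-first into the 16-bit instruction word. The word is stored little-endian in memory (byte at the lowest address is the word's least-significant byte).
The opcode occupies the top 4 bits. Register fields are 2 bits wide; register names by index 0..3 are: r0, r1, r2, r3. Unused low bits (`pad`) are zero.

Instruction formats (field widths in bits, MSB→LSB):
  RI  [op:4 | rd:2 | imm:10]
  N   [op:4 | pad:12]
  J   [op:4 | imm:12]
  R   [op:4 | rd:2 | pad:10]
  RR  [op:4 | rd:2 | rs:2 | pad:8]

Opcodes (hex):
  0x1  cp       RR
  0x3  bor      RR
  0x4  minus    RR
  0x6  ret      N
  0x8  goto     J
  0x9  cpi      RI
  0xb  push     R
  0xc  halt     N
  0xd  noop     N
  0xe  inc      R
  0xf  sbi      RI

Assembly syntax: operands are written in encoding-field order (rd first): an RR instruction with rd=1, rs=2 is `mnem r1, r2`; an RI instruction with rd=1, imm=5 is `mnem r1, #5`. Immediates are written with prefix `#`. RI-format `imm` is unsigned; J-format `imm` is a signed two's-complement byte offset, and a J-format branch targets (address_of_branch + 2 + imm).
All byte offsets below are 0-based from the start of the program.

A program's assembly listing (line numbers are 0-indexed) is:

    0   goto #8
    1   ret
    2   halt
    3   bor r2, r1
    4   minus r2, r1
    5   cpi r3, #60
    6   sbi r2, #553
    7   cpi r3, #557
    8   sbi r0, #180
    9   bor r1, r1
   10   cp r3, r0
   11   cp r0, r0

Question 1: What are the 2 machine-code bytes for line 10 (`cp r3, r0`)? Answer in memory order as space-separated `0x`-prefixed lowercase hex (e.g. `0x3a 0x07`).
0x00 0x1c

10. cp fields op=0x1:4|rd=3:2|rs=0:2|pad=0:8 → word 1c00h → 00 1c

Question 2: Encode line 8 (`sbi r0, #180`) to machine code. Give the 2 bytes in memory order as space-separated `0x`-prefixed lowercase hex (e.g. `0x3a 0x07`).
0xb4 0xf0

L8: sbi op=0xf:4|rd=0:2|imm=180:10 ⇒ 0xf0b4 ⇒ little b4 f0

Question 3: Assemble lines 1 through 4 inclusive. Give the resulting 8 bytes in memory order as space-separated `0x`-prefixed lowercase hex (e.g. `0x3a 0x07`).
0x00 0x60 0x00 0xc0 0x00 0x39 0x00 0x49

1. ret fields op=0x6:4|pad=0:12 → word 6000h → 00 60
2. halt fields op=0xc:4|pad=0:12 → word c000h → 00 c0
3. bor fields op=0x3:4|rd=2:2|rs=1:2|pad=0:8 → word 3900h → 00 39
4. minus fields op=0x4:4|rd=2:2|rs=1:2|pad=0:8 → word 4900h → 00 49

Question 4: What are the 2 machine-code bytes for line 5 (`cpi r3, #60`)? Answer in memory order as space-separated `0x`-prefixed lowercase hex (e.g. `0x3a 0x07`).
line 5 (cpi): pack op=0x9:4|rd=3:2|imm=60:10 = 0x9c3c; little→ 3c 9c

0x3c 0x9c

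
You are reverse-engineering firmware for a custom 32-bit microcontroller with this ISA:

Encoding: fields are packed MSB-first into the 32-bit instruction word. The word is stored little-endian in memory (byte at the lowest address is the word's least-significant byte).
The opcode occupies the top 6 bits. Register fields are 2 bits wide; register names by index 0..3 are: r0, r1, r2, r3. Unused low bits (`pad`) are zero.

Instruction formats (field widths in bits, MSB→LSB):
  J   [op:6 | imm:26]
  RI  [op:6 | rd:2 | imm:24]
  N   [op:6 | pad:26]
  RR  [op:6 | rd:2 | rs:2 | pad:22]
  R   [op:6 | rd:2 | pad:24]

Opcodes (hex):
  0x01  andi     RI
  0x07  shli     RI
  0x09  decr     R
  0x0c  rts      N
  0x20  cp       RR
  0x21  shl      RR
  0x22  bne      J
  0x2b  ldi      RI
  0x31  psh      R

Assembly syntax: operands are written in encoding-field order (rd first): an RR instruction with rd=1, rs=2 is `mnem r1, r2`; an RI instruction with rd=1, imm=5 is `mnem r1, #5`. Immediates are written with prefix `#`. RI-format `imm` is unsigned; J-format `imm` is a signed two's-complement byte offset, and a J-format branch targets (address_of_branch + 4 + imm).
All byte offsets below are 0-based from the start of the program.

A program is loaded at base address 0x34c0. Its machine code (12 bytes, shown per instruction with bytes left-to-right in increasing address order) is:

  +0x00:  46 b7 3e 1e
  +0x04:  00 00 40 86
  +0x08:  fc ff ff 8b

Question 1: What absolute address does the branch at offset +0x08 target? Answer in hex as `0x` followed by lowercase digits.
0x34c8

[08] fc ff ff 8b → 0x8bfffffc
  top 6b → 0x22 → bne [J]
  imm: (w>>0)&0x3ffffff=0x3fffffc (s26→-4) → #-4
  target = base 0x34c0 + off 0x08 + 4 + imm -4 = 0x34c8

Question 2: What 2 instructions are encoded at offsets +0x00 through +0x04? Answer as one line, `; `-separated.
shli r2, #4110150; shl r2, r1

@+00  little-endian(46 b7 3e 1e) = 0x1e3eb746
  opcode bits[31:26]=0x7: shli/RI
  rd: (w>>24)&0x3=0x2 → r2
  imm: (w>>0)&0xffffff=0x3eb746 → #4110150
@+04  little-endian(00 00 40 86) = 0x86400000
  opcode bits[31:26]=0x21: shl/RR
  rd: (w>>24)&0x3=0x2 → r2
  rs: (w>>22)&0x3=0x1 → r1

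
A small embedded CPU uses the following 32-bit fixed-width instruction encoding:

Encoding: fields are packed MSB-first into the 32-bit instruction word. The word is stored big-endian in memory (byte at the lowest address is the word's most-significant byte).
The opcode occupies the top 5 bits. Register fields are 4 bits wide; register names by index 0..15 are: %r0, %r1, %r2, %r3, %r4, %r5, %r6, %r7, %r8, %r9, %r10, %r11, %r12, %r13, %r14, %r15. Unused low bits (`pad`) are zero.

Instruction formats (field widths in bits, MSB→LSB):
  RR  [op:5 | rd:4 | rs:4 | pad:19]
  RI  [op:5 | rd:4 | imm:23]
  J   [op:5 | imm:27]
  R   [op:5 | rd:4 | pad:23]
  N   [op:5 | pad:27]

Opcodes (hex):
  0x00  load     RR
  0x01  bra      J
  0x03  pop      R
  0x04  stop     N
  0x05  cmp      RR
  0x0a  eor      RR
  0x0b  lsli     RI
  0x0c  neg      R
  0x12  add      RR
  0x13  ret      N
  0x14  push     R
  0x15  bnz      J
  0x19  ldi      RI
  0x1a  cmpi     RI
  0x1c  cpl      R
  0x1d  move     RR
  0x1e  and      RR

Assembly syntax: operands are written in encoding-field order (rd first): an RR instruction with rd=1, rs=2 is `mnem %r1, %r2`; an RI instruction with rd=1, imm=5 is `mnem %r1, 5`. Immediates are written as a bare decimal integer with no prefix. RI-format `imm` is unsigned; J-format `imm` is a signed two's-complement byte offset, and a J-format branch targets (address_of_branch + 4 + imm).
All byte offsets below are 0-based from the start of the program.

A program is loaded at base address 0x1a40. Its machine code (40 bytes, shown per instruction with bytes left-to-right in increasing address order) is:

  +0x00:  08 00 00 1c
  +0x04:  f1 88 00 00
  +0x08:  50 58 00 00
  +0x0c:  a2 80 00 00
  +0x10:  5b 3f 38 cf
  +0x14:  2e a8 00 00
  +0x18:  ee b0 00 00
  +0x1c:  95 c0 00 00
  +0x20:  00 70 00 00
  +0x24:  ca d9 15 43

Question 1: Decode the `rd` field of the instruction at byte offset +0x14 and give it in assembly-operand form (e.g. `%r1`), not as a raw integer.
[14] 2e a8 00 00 → 0x2ea80000
  opcode bits[31:27]=0x5: cmp/RR
  rd: (w>>23)&0xf=0xd → %r13
  rs: (w>>19)&0xf=0x5 → %r5

%r13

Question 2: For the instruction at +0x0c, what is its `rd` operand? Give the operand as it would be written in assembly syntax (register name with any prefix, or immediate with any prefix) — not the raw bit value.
%r5

off 0x0c: read a2 80 00 00 as big → 0xa2800000
  top 5b → 0x14 → push [R]
  [26:23] rd=5 = %r5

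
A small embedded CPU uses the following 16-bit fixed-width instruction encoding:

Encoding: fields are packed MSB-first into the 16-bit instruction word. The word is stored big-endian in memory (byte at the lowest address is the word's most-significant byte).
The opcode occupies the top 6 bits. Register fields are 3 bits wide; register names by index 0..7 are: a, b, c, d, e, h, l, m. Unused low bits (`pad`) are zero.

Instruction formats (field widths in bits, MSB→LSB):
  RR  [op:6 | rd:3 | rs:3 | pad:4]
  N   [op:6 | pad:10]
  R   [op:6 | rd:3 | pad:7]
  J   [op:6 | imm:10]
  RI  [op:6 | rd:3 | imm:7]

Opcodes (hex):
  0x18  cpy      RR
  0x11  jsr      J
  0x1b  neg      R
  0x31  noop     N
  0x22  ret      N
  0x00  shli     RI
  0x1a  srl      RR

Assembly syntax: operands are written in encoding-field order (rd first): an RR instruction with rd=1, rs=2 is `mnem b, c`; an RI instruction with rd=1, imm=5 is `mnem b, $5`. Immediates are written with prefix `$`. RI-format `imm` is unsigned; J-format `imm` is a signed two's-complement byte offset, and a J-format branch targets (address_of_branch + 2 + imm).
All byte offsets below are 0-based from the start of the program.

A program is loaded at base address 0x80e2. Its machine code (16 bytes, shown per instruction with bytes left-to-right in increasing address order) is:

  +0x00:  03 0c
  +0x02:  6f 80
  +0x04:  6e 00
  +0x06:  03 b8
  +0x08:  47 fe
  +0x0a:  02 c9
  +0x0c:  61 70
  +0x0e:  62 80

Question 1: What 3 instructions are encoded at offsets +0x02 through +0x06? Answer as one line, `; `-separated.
+0x02: 6f 80 ⇒ word 0x6f80 (big)
  opcode bits[15:10]=0x1b: neg/R
  [9:7] rd=7 = m
+0x04: 6e 00 ⇒ word 0x6e00 (big)
  opcode bits[15:10]=0x1b: neg/R
  [9:7] rd=4 = e
+0x06: 03 b8 ⇒ word 0x03b8 (big)
  opcode bits[15:10]=0x0: shli/RI
  [9:7] rd=7 = m
  [6:0] imm=56 = $56

neg m; neg e; shli m, $56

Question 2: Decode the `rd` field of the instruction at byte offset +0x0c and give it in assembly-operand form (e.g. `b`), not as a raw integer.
c

@+0c  big-endian(61 70) = 0x6170
  op=0x6170>>10=0x18 ⇒ cpy (RR)
  rd: (w>>7)&0x7=0x2 → c
  rs: (w>>4)&0x7=0x7 → m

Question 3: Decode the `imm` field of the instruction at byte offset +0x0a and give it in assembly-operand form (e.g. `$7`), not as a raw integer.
$73

[0a] 02 c9 → 0x02c9
  opcode bits[15:10]=0x0: shli/RI
  rd: (w>>7)&0x7=0x5 → h
  imm: (w>>0)&0x7f=0x49 → $73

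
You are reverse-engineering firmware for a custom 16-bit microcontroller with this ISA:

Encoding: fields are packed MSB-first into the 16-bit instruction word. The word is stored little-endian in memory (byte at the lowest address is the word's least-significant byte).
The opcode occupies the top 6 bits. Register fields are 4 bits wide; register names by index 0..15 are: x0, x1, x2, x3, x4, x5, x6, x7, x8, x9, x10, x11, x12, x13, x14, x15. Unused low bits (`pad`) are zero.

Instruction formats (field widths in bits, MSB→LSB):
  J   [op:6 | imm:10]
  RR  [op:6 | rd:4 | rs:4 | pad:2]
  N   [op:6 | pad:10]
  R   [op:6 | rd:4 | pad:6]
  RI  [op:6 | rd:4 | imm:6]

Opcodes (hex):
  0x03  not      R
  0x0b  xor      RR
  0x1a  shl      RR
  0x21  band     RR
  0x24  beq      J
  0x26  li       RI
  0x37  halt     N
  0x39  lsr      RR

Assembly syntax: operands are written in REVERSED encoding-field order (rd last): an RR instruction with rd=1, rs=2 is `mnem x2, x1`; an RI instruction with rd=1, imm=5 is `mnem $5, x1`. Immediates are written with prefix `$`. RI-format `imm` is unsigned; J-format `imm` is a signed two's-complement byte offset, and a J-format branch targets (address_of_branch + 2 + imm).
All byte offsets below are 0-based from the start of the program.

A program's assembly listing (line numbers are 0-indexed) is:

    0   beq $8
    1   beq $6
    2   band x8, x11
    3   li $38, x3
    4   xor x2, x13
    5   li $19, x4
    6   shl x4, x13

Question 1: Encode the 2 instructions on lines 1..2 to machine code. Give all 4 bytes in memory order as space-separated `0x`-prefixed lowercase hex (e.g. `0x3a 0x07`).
0x06 0x90 0xe0 0x86

line 1 (beq): pack op=0x24:6|imm=6:10 = 0x9006; little→ 06 90
line 2 (band): pack op=0x21:6|rd=11:4|rs=8:4|pad=0:2 = 0x86e0; little→ e0 86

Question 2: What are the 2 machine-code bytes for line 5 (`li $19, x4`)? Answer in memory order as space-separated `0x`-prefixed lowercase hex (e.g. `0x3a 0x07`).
0x13 0x99

line 5 (li): pack op=0x26:6|rd=4:4|imm=19:6 = 0x9913; little→ 13 99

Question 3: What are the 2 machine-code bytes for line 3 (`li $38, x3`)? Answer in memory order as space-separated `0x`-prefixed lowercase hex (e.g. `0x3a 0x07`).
0xe6 0x98

line 3 (li): pack op=0x26:6|rd=3:4|imm=38:6 = 0x98e6; little→ e6 98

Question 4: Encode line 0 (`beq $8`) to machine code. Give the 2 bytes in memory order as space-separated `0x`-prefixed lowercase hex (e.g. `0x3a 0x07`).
0x08 0x90

L0: beq op=0x24:6|imm=8:10 ⇒ 0x9008 ⇒ little 08 90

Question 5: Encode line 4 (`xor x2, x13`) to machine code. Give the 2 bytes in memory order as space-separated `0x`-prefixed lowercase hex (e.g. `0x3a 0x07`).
0x48 0x2f

line 4 (xor): pack op=0xb:6|rd=13:4|rs=2:4|pad=0:2 = 0x2f48; little→ 48 2f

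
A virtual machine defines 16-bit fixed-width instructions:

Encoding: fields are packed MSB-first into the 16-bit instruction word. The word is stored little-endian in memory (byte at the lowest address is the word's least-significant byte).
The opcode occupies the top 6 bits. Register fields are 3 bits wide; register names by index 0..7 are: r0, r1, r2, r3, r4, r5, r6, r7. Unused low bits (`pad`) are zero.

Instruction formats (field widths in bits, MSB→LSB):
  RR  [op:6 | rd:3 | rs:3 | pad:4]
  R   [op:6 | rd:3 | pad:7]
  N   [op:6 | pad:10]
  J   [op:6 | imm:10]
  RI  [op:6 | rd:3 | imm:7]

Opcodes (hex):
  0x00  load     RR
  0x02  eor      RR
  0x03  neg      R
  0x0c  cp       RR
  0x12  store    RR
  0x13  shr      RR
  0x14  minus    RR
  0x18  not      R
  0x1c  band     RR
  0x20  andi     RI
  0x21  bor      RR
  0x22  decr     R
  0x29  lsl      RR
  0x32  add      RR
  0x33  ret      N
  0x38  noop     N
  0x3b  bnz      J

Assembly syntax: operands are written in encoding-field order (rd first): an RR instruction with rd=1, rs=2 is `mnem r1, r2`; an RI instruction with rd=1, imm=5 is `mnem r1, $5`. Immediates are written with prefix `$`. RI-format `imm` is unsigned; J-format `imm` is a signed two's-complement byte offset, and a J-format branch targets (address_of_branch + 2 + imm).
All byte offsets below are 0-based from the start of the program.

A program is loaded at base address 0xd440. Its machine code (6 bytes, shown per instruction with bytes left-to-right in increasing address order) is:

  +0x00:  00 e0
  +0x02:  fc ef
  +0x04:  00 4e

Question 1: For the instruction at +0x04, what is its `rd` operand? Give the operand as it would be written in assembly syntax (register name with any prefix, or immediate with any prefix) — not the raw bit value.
r4

off 0x04: read 00 4e as little → 0x4e00
  op=0x4e00>>10=0x13 ⇒ shr (RR)
  rd: (w>>7)&0x7=0x4 → r4
  rs: (w>>4)&0x7=0x0 → r0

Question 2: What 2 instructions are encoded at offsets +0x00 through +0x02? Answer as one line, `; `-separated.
@+00  little-endian(00 e0) = 0xe000
  op=0xe000>>10=0x38 ⇒ noop (N)
@+02  little-endian(fc ef) = 0xeffc
  op=0xeffc>>10=0x3b ⇒ bnz (J)
  imm: (w>>0)&0x3ff=0x3fc (s10→-4) → $-4

noop; bnz $-4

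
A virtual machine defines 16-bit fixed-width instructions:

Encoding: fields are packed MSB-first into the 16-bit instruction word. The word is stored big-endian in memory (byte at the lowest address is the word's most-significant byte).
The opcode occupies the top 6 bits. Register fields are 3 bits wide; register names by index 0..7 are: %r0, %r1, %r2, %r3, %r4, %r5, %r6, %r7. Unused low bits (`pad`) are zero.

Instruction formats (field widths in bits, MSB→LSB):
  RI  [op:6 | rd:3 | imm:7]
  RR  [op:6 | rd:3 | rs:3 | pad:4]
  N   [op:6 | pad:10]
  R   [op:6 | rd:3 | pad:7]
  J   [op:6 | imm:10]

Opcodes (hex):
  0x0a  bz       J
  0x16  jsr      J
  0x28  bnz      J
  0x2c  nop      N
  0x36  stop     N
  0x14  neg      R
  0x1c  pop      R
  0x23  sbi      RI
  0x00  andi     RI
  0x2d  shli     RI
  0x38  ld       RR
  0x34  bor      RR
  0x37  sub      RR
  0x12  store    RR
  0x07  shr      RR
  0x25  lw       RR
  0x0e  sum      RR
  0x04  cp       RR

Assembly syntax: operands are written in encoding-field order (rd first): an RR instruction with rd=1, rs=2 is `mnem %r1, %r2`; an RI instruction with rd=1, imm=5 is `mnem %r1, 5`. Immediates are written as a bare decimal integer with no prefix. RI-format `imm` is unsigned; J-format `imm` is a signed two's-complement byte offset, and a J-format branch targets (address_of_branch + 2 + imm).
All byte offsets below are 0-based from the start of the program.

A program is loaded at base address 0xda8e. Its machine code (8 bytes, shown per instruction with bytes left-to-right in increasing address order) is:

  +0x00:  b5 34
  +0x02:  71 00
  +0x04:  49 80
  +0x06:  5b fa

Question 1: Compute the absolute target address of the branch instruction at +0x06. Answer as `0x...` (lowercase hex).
0xda90

off 0x06: read 5b fa as big → 0x5bfa
  opcode bits[15:10]=0x16: jsr/J
  [9:0] imm=1018 (s10→-6) = -6
  target = base 0xda8e + off 0x06 + 2 + imm -6 = 0xda90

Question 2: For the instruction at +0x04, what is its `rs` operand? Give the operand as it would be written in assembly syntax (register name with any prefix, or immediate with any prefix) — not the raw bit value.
%r0

@+04  big-endian(49 80) = 0x4980
  opcode bits[15:10]=0x12: store/RR
  rd: (w>>7)&0x7=0x3 → %r3
  rs: (w>>4)&0x7=0x0 → %r0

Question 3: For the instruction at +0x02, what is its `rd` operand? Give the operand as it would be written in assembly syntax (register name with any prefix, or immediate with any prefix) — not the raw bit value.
%r2

@+02  big-endian(71 00) = 0x7100
  opcode bits[15:10]=0x1c: pop/R
  [9:7] rd=2 = %r2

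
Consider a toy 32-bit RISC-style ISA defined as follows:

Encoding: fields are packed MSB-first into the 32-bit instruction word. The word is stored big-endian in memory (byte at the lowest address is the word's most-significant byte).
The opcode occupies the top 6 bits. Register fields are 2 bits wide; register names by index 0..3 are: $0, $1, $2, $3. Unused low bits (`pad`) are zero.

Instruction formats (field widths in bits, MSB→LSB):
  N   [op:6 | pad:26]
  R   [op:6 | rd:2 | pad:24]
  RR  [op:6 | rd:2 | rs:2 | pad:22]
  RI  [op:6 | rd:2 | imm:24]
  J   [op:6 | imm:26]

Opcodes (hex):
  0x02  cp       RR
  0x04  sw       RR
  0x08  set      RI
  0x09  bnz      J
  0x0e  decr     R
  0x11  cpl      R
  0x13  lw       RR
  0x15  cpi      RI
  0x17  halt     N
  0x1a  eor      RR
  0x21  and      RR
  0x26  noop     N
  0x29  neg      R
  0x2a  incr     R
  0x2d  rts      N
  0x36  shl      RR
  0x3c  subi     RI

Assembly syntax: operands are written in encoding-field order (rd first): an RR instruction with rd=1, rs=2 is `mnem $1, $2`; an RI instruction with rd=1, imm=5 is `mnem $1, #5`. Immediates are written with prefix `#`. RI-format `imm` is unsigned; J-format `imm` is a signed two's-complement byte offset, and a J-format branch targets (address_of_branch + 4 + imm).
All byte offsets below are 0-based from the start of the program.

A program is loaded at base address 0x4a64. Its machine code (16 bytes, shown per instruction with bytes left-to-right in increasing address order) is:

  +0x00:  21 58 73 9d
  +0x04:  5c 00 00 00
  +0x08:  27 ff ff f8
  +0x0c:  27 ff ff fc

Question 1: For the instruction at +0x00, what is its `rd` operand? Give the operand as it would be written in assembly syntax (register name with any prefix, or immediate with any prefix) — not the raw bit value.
$1

+0x00: 21 58 73 9d ⇒ word 0x2158739d (big)
  op=0x2158739d>>26=0x8 ⇒ set (RI)
  rd: (w>>24)&0x3=0x1 → $1
  imm: (w>>0)&0xffffff=0x58739d → #5796765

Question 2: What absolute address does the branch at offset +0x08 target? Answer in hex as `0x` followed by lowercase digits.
0x4a68

+0x08: 27 ff ff f8 ⇒ word 0x27fffff8 (big)
  op=0x27fffff8>>26=0x9 ⇒ bnz (J)
  imm@[25:0]=0x3fffff8 (s26→-8) ⇒ #-8
  target = base 0x4a64 + off 0x08 + 4 + imm -8 = 0x4a68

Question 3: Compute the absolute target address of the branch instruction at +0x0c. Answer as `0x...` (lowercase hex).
+0x0c: 27 ff ff fc ⇒ word 0x27fffffc (big)
  top 6b → 0x9 → bnz [J]
  [25:0] imm=67108860 (s26→-4) = #-4
  target = base 0x4a64 + off 0x0c + 4 + imm -4 = 0x4a70

0x4a70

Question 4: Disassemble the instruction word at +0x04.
+0x04: 5c 00 00 00 ⇒ word 0x5c000000 (big)
  top 6b → 0x17 → halt [N]

halt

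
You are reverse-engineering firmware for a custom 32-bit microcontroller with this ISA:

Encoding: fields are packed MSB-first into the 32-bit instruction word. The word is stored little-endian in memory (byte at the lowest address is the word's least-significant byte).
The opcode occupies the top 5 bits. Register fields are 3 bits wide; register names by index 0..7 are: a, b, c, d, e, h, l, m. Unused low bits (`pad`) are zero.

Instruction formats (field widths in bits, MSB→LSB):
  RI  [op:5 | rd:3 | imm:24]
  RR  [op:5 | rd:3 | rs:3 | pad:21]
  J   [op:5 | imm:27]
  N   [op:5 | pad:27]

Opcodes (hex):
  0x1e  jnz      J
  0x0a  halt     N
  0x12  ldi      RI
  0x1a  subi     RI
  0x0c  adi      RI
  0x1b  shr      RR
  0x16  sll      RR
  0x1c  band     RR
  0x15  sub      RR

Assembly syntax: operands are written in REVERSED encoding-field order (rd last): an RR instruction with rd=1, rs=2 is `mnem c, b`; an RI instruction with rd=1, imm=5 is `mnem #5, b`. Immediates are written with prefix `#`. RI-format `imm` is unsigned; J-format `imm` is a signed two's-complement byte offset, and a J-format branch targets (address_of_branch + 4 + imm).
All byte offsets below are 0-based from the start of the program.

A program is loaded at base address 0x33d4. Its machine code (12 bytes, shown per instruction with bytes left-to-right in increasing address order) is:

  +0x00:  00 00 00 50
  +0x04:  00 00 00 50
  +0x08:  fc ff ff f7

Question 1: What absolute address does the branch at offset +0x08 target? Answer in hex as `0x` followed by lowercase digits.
off 0x08: read fc ff ff f7 as little → 0xf7fffffc
  top 5b → 0x1e → jnz [J]
  imm@[26:0]=0x7fffffc (s27→-4) ⇒ #-4
  target = base 0x33d4 + off 0x08 + 4 + imm -4 = 0x33dc

0x33dc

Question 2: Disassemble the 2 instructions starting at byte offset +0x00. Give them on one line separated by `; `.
@+00  little-endian(00 00 00 50) = 0x50000000
  op=0x50000000>>27=0xa ⇒ halt (N)
@+04  little-endian(00 00 00 50) = 0x50000000
  op=0x50000000>>27=0xa ⇒ halt (N)

halt; halt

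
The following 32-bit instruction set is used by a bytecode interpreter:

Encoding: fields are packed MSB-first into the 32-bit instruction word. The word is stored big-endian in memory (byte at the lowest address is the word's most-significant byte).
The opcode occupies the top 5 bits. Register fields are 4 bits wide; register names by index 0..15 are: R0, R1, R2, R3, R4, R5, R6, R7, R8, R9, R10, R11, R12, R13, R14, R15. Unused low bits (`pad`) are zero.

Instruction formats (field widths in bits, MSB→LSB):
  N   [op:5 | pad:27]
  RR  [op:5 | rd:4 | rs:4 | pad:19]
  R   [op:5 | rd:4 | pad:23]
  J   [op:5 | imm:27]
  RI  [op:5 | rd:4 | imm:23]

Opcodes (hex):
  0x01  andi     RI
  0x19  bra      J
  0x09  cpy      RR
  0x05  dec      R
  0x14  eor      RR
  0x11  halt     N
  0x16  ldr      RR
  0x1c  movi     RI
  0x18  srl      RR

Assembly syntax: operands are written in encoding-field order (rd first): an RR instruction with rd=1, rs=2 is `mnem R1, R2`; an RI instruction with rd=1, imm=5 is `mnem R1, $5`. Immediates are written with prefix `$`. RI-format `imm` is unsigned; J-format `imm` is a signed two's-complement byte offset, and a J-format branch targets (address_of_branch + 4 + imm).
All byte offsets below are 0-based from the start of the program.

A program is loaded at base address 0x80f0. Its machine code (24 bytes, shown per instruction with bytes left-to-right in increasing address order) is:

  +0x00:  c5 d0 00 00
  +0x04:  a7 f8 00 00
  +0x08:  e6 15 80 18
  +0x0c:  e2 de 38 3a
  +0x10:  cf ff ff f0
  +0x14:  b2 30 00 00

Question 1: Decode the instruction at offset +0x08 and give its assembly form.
movi R12, $1409048

+0x08: e6 15 80 18 ⇒ word 0xe6158018 (big)
  top 5b → 0x1c → movi [RI]
  rd@[26:23]=0xc ⇒ R12
  imm@[22:0]=0x158018 ⇒ $1409048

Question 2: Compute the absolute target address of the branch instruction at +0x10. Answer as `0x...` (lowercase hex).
0x80f4

[10] cf ff ff f0 → 0xcffffff0
  top 5b → 0x19 → bra [J]
  [26:0] imm=134217712 (s27→-16) = $-16
  target = base 0x80f0 + off 0x10 + 4 + imm -16 = 0x80f4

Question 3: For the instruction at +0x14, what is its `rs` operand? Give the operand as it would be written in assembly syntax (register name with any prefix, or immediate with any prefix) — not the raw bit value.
R6

off 0x14: read b2 30 00 00 as big → 0xb2300000
  top 5b → 0x16 → ldr [RR]
  [26:23] rd=4 = R4
  [22:19] rs=6 = R6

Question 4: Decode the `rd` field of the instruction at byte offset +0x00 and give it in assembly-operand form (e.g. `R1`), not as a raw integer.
off 0x00: read c5 d0 00 00 as big → 0xc5d00000
  top 5b → 0x18 → srl [RR]
  rd@[26:23]=0xb ⇒ R11
  rs@[22:19]=0xa ⇒ R10

R11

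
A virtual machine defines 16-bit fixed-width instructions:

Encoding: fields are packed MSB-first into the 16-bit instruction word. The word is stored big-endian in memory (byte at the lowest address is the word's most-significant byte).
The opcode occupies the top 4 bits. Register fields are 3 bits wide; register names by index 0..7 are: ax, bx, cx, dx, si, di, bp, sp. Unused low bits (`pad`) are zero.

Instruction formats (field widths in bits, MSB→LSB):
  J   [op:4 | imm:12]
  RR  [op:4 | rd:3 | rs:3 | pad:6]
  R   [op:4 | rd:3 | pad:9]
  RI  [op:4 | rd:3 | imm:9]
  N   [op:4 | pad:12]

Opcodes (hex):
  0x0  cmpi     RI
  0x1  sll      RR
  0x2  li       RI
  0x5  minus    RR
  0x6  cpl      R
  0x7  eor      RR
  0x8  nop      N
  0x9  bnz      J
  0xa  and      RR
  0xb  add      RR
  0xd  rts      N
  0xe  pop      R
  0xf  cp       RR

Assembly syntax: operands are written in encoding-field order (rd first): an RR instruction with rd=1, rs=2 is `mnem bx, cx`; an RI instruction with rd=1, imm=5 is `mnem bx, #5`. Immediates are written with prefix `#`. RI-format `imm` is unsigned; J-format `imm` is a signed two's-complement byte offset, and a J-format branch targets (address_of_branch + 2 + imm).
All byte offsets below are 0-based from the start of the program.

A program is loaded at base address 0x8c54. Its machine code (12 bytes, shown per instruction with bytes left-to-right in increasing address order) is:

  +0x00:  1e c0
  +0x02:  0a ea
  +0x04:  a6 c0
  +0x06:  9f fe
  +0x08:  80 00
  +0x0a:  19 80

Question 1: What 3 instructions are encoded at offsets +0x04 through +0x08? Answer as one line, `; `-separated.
@+04  big-endian(a6 c0) = 0xa6c0
  op=0xa6c0>>12=0xa ⇒ and (RR)
  rd: (w>>9)&0x7=0x3 → dx
  rs: (w>>6)&0x7=0x3 → dx
@+06  big-endian(9f fe) = 0x9ffe
  op=0x9ffe>>12=0x9 ⇒ bnz (J)
  imm: (w>>0)&0xfff=0xffe (s12→-2) → #-2
@+08  big-endian(80 00) = 0x8000
  op=0x8000>>12=0x8 ⇒ nop (N)

and dx, dx; bnz #-2; nop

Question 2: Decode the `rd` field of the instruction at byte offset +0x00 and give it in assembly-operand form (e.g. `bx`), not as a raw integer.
+0x00: 1e c0 ⇒ word 0x1ec0 (big)
  op=0x1ec0>>12=0x1 ⇒ sll (RR)
  rd: (w>>9)&0x7=0x7 → sp
  rs: (w>>6)&0x7=0x3 → dx

sp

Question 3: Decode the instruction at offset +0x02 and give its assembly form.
cmpi di, #234

+0x02: 0a ea ⇒ word 0x0aea (big)
  top 4b → 0x0 → cmpi [RI]
  [11:9] rd=5 = di
  [8:0] imm=234 = #234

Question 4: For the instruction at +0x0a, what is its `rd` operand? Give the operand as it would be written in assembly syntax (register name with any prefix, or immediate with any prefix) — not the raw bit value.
si

+0x0a: 19 80 ⇒ word 0x1980 (big)
  top 4b → 0x1 → sll [RR]
  rd@[11:9]=0x4 ⇒ si
  rs@[8:6]=0x6 ⇒ bp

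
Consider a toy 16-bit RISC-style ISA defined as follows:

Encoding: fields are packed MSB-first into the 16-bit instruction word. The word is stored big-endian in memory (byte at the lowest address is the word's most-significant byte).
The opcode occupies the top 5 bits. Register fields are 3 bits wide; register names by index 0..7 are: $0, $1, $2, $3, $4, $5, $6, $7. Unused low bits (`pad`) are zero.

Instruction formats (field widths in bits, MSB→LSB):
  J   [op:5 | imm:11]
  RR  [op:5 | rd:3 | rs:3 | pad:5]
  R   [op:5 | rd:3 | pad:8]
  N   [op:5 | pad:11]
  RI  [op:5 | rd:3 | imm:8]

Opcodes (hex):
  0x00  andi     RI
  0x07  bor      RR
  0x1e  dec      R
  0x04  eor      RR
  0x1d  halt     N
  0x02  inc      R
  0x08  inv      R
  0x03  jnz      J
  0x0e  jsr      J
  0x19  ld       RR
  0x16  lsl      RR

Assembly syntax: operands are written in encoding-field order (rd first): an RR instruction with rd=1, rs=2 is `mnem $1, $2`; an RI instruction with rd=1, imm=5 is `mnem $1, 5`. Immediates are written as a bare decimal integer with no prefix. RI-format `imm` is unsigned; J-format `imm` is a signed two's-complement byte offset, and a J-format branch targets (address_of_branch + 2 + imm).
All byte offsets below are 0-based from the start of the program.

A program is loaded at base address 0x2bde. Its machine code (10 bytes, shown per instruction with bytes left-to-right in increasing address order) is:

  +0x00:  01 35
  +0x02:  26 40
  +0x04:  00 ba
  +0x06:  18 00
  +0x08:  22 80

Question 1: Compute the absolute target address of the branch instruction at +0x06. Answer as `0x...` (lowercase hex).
[06] 18 00 → 0x1800
  opcode bits[15:11]=0x3: jnz/J
  [10:0] imm=0 = 0
  target = base 0x2bde + off 0x06 + 2 + imm 0 = 0x2be6

0x2be6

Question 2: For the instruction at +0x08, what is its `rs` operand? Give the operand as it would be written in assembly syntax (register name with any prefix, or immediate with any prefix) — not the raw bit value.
$4

[08] 22 80 → 0x2280
  top 5b → 0x4 → eor [RR]
  rd: (w>>8)&0x7=0x2 → $2
  rs: (w>>5)&0x7=0x4 → $4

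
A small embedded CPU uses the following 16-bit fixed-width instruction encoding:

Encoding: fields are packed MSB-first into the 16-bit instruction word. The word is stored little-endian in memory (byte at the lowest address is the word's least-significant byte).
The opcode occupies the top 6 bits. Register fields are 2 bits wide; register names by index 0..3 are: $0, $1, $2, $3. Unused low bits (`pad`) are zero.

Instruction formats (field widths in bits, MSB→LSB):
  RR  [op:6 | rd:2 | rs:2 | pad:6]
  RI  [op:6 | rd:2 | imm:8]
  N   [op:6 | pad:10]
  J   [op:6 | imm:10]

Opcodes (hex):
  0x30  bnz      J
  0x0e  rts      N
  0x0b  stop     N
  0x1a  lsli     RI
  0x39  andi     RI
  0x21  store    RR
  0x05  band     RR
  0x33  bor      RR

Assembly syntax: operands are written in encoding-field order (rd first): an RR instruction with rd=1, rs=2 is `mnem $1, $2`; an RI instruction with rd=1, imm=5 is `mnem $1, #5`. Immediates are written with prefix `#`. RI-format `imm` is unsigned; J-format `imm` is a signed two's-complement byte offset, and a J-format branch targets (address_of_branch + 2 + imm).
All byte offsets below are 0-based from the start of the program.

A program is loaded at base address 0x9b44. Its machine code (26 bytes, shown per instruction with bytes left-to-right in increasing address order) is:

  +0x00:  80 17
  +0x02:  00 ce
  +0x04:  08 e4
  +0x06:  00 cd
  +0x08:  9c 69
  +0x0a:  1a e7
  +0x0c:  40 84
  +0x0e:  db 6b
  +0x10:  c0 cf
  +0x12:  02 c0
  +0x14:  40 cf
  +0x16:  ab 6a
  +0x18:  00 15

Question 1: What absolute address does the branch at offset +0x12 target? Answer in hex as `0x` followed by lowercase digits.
@+12  little-endian(02 c0) = 0xc002
  opcode bits[15:10]=0x30: bnz/J
  [9:0] imm=2 = #2
  target = base 0x9b44 + off 0x12 + 2 + imm 2 = 0x9b5a

0x9b5a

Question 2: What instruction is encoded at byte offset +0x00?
[00] 80 17 → 0x1780
  top 6b → 0x5 → band [RR]
  [9:8] rd=3 = $3
  [7:6] rs=2 = $2

band $3, $2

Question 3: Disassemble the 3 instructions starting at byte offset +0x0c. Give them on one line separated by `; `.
@+0c  little-endian(40 84) = 0x8440
  op=0x8440>>10=0x21 ⇒ store (RR)
  [9:8] rd=0 = $0
  [7:6] rs=1 = $1
@+0e  little-endian(db 6b) = 0x6bdb
  op=0x6bdb>>10=0x1a ⇒ lsli (RI)
  [9:8] rd=3 = $3
  [7:0] imm=219 = #219
@+10  little-endian(c0 cf) = 0xcfc0
  op=0xcfc0>>10=0x33 ⇒ bor (RR)
  [9:8] rd=3 = $3
  [7:6] rs=3 = $3

store $0, $1; lsli $3, #219; bor $3, $3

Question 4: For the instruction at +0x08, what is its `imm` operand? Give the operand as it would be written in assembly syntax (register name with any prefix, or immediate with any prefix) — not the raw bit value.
#156

off 0x08: read 9c 69 as little → 0x699c
  opcode bits[15:10]=0x1a: lsli/RI
  rd@[9:8]=0x1 ⇒ $1
  imm@[7:0]=0x9c ⇒ #156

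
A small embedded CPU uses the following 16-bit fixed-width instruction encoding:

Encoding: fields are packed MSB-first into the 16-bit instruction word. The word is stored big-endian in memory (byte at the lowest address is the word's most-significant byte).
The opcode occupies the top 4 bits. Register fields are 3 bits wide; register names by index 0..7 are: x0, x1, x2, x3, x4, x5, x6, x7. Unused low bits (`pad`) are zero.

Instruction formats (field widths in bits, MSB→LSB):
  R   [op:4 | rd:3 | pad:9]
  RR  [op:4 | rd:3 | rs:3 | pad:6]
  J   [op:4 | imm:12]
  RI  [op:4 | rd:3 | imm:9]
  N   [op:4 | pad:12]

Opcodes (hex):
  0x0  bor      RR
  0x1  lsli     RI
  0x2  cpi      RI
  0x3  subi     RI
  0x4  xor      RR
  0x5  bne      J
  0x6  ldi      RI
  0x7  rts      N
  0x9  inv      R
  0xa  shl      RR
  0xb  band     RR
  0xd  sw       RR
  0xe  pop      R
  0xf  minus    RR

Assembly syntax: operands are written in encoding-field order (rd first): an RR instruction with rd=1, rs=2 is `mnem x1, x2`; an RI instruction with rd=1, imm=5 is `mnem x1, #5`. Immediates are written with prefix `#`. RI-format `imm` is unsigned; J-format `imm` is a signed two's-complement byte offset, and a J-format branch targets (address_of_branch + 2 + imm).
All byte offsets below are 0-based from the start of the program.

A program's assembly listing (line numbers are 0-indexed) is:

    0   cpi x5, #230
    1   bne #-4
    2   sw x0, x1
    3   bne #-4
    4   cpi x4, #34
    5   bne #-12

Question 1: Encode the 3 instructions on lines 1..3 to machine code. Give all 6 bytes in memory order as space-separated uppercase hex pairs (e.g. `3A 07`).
5F FC D0 40 5F FC

L1: bne op=0x5:4|imm=-4:12 ⇒ 0x5ffc ⇒ big 5f fc
L2: sw op=0xd:4|rd=0:3|rs=1:3|pad=0:6 ⇒ 0xd040 ⇒ big d0 40
L3: bne op=0x5:4|imm=-4:12 ⇒ 0x5ffc ⇒ big 5f fc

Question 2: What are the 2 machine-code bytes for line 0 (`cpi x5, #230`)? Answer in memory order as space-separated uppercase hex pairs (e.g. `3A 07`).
line 0 (cpi): pack op=0x2:4|rd=5:3|imm=230:9 = 0x2ae6; big→ 2a e6

2A E6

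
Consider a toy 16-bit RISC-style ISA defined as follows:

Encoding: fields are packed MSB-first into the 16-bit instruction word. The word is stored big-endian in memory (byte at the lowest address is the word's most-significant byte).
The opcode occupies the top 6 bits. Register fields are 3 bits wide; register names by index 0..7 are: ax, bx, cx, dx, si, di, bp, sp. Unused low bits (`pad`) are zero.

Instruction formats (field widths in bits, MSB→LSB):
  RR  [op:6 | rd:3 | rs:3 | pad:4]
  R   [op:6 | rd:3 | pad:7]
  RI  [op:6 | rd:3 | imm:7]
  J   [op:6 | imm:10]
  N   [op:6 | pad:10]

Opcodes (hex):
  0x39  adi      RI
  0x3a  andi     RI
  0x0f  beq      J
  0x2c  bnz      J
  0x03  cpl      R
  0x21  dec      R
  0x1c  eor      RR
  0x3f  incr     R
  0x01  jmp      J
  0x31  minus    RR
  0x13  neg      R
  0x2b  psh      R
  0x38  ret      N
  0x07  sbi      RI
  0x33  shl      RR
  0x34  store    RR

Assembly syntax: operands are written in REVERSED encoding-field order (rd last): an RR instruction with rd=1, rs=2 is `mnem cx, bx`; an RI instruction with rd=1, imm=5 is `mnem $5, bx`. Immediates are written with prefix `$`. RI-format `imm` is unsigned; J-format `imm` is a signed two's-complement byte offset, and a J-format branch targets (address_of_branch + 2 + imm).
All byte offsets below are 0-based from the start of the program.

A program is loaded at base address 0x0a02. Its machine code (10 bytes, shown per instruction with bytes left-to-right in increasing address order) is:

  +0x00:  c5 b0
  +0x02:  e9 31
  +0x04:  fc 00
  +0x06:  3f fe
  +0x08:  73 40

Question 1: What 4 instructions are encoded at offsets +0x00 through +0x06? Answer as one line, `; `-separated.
minus dx, dx; andi $49, cx; incr ax; beq $-2

+0x00: c5 b0 ⇒ word 0xc5b0 (big)
  opcode bits[15:10]=0x31: minus/RR
  rd@[9:7]=0x3 ⇒ dx
  rs@[6:4]=0x3 ⇒ dx
+0x02: e9 31 ⇒ word 0xe931 (big)
  opcode bits[15:10]=0x3a: andi/RI
  rd@[9:7]=0x2 ⇒ cx
  imm@[6:0]=0x31 ⇒ $49
+0x04: fc 00 ⇒ word 0xfc00 (big)
  opcode bits[15:10]=0x3f: incr/R
  rd@[9:7]=0x0 ⇒ ax
+0x06: 3f fe ⇒ word 0x3ffe (big)
  opcode bits[15:10]=0xf: beq/J
  imm@[9:0]=0x3fe (s10→-2) ⇒ $-2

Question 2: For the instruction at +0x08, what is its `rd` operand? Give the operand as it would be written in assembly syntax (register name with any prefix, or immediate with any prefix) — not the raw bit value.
bp

[08] 73 40 → 0x7340
  op=0x7340>>10=0x1c ⇒ eor (RR)
  rd: (w>>7)&0x7=0x6 → bp
  rs: (w>>4)&0x7=0x4 → si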